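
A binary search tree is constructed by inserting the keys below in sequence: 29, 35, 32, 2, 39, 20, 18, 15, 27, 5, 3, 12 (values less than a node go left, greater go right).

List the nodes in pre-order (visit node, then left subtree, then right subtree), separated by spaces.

Resulting structure (node: left, right):
  29: L=2, R=35
  35: L=32, R=39
  32: L=–, R=–
  2: L=–, R=20
  39: L=–, R=–
  20: L=18, R=27
  18: L=15, R=–
  15: L=5, R=–
  27: L=–, R=–
  5: L=3, R=12
  3: L=–, R=–
  12: L=–, R=–

29 2 20 18 15 5 3 12 27 35 32 39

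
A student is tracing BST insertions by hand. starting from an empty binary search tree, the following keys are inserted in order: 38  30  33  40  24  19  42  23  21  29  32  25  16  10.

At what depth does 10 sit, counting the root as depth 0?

38: root
30: left child of 38 (depth 1)
33: right child of 30 (depth 2)
40: right child of 38 (depth 1)
24: left child of 30 (depth 2)
19: left child of 24 (depth 3)
42: right child of 40 (depth 2)
23: right child of 19 (depth 4)
21: left child of 23 (depth 5)
29: right child of 24 (depth 3)
32: left child of 33 (depth 3)
25: left child of 29 (depth 4)
16: left child of 19 (depth 4)
10: left child of 16 (depth 5)

Path to 10: 38 → 30 → 24 → 19 → 16 → 10, which is 5 edges.

5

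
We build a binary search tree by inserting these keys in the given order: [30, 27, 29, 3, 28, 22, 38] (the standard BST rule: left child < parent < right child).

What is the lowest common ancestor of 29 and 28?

Insert 30: tree is empty, so 30 becomes the root.
Insert 27: 27 < 30 → go left. Place as left child of 30.
Insert 29: 29 < 30 → go left; 29 > 27 → go right. Place as right child of 27.
Insert 3: 3 < 30 → go left; 3 < 27 → go left. Place as left child of 27.
Insert 28: 28 < 30 → go left; 28 > 27 → go right; 28 < 29 → go left. Place as left child of 29.
Insert 22: 22 < 30 → go left; 22 < 27 → go left; 22 > 3 → go right. Place as right child of 3.
Insert 38: 38 > 30 → go right. Place as right child of 30.

Path to 29: 30 → 27 → 29
Path to 28: 30 → 27 → 29 → 28
29 lies on both paths and is an ancestor of the other node.

29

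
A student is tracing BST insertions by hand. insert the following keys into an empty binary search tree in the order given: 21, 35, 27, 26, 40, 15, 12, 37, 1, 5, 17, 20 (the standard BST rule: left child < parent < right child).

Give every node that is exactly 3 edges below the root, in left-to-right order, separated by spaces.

1 20 26 37

Resulting structure (node: left, right):
  21: L=15, R=35
  35: L=27, R=40
  27: L=26, R=–
  26: L=–, R=–
  40: L=37, R=–
  15: L=12, R=17
  12: L=1, R=–
  37: L=–, R=–
  1: L=–, R=5
  5: L=–, R=–
  17: L=–, R=20
  20: L=–, R=–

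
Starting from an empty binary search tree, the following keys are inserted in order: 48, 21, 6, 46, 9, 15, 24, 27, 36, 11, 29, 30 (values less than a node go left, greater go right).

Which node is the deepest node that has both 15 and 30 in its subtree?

21

Insert 48: tree is empty, so 48 becomes the root.
Insert 21: 21 < 48 → go left. Place as left child of 48.
Insert 6: 6 < 48 → go left; 6 < 21 → go left. Place as left child of 21.
Insert 46: 46 < 48 → go left; 46 > 21 → go right. Place as right child of 21.
Insert 9: 9 < 48 → go left; 9 < 21 → go left; 9 > 6 → go right. Place as right child of 6.
Insert 15: 15 < 48 → go left; 15 < 21 → go left; 15 > 6 → go right; 15 > 9 → go right. Place as right child of 9.
Insert 24: 24 < 48 → go left; 24 > 21 → go right; 24 < 46 → go left. Place as left child of 46.
Insert 27: 27 < 48 → go left; 27 > 21 → go right; 27 < 46 → go left; 27 > 24 → go right. Place as right child of 24.
Insert 36: 36 < 48 → go left; 36 > 21 → go right; 36 < 46 → go left; 36 > 24 → go right; 36 > 27 → go right. Place as right child of 27.
Insert 11: 11 < 48 → go left; 11 < 21 → go left; 11 > 6 → go right; 11 > 9 → go right; 11 < 15 → go left. Place as left child of 15.
Insert 29: 29 < 48 → go left; 29 > 21 → go right; 29 < 46 → go left; 29 > 24 → go right; 29 > 27 → go right; 29 < 36 → go left. Place as left child of 36.
Insert 30: 30 < 48 → go left; 30 > 21 → go right; 30 < 46 → go left; 30 > 24 → go right; 30 > 27 → go right; 30 < 36 → go left; 30 > 29 → go right. Place as right child of 29.

Path to 15: 48 → 21 → 6 → 9 → 15
Path to 30: 48 → 21 → 46 → 24 → 27 → 36 → 29 → 30
The paths share a prefix ending at 21, then split left and right.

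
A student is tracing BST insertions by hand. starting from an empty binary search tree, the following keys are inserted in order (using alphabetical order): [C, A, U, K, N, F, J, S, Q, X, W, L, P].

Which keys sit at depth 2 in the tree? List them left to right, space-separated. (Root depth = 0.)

Resulting structure (node: left, right):
  C: L=A, R=U
  A: L=–, R=–
  U: L=K, R=X
  K: L=F, R=N
  N: L=L, R=S
  F: L=–, R=J
  J: L=–, R=–
  S: L=Q, R=–
  Q: L=P, R=–
  X: L=W, R=–
  W: L=–, R=–
  L: L=–, R=–
  P: L=–, R=–

K X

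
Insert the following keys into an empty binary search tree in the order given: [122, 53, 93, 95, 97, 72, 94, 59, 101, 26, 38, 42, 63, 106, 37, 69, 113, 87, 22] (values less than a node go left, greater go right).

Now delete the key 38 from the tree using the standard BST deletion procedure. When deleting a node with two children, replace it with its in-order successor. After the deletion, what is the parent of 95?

Resulting structure (node: left, right):
  122: L=53, R=–
  53: L=26, R=93
  93: L=72, R=95
  95: L=94, R=97
  97: L=–, R=101
  72: L=59, R=87
  94: L=–, R=–
  59: L=–, R=63
  101: L=–, R=106
  26: L=22, R=38
  38: L=37, R=42
  42: L=–, R=–
  63: L=–, R=69
  106: L=–, R=113
  37: L=–, R=–
  69: L=–, R=–
  113: L=–, R=–
  87: L=–, R=–
  22: L=–, R=–

Delete 38 (two children — replace with in-order successor).
After deletion, 95's parent is 93.

93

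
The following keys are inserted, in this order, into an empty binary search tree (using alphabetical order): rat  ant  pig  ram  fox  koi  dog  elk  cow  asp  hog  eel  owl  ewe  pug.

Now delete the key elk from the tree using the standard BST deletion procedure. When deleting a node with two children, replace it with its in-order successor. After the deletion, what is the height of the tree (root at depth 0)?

Insert rat: tree is empty, so rat becomes the root.
Insert ant: ant < rat → go left. Place as left child of rat.
Insert pig: pig < rat → go left; pig > ant → go right. Place as right child of ant.
Insert ram: ram < rat → go left; ram > ant → go right; ram > pig → go right. Place as right child of pig.
Insert fox: fox < rat → go left; fox > ant → go right; fox < pig → go left. Place as left child of pig.
Insert koi: koi < rat → go left; koi > ant → go right; koi < pig → go left; koi > fox → go right. Place as right child of fox.
Insert dog: dog < rat → go left; dog > ant → go right; dog < pig → go left; dog < fox → go left. Place as left child of fox.
Insert elk: elk < rat → go left; elk > ant → go right; elk < pig → go left; elk < fox → go left; elk > dog → go right. Place as right child of dog.
Insert cow: cow < rat → go left; cow > ant → go right; cow < pig → go left; cow < fox → go left; cow < dog → go left. Place as left child of dog.
Insert asp: asp < rat → go left; asp > ant → go right; asp < pig → go left; asp < fox → go left; asp < dog → go left; asp < cow → go left. Place as left child of cow.
Insert hog: hog < rat → go left; hog > ant → go right; hog < pig → go left; hog > fox → go right; hog < koi → go left. Place as left child of koi.
Insert eel: eel < rat → go left; eel > ant → go right; eel < pig → go left; eel < fox → go left; eel > dog → go right; eel < elk → go left. Place as left child of elk.
Insert owl: owl < rat → go left; owl > ant → go right; owl < pig → go left; owl > fox → go right; owl > koi → go right. Place as right child of koi.
Insert ewe: ewe < rat → go left; ewe > ant → go right; ewe < pig → go left; ewe < fox → go left; ewe > dog → go right; ewe > elk → go right. Place as right child of elk.
Insert pug: pug < rat → go left; pug > ant → go right; pug > pig → go right; pug < ram → go left. Place as left child of ram.

Delete elk (two children — replace with in-order successor).
After deletion, deepest node is asp at depth 6.

6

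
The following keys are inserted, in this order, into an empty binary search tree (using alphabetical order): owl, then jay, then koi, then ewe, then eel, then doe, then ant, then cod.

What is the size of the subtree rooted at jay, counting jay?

Resulting structure (node: left, right):
  owl: L=jay, R=–
  jay: L=ewe, R=koi
  koi: L=–, R=–
  ewe: L=eel, R=–
  eel: L=doe, R=–
  doe: L=ant, R=–
  ant: L=–, R=cod
  cod: L=–, R=–

Subtree rooted at jay contains: jay, ewe, eel, doe, ant, cod, koi — 7 nodes.

7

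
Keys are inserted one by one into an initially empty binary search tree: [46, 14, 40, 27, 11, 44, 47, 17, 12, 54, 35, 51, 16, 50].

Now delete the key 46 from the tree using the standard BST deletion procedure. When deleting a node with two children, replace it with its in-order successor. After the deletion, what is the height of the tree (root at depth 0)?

5

Resulting structure (node: left, right):
  46: L=14, R=47
  14: L=11, R=40
  40: L=27, R=44
  27: L=17, R=35
  11: L=–, R=12
  44: L=–, R=–
  47: L=–, R=54
  17: L=16, R=–
  12: L=–, R=–
  54: L=51, R=–
  35: L=–, R=–
  51: L=50, R=–
  16: L=–, R=–
  50: L=–, R=–

Delete 46 (two children — replace with in-order successor).
After deletion, deepest node is 16 at depth 5.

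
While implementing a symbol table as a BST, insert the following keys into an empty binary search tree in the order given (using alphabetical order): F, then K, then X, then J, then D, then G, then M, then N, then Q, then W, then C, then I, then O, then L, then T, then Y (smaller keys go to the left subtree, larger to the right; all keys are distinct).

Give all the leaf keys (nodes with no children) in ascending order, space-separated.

C I L O T Y

Insert F: tree is empty, so F becomes the root.
Insert K: K > F → go right. Place as right child of F.
Insert X: X > F → go right; X > K → go right. Place as right child of K.
Insert J: J > F → go right; J < K → go left. Place as left child of K.
Insert D: D < F → go left. Place as left child of F.
Insert G: G > F → go right; G < K → go left; G < J → go left. Place as left child of J.
Insert M: M > F → go right; M > K → go right; M < X → go left. Place as left child of X.
Insert N: N > F → go right; N > K → go right; N < X → go left; N > M → go right. Place as right child of M.
Insert Q: Q > F → go right; Q > K → go right; Q < X → go left; Q > M → go right; Q > N → go right. Place as right child of N.
Insert W: W > F → go right; W > K → go right; W < X → go left; W > M → go right; W > N → go right; W > Q → go right. Place as right child of Q.
Insert C: C < F → go left; C < D → go left. Place as left child of D.
Insert I: I > F → go right; I < K → go left; I < J → go left; I > G → go right. Place as right child of G.
Insert O: O > F → go right; O > K → go right; O < X → go left; O > M → go right; O > N → go right; O < Q → go left. Place as left child of Q.
Insert L: L > F → go right; L > K → go right; L < X → go left; L < M → go left. Place as left child of M.
Insert T: T > F → go right; T > K → go right; T < X → go left; T > M → go right; T > N → go right; T > Q → go right; T < W → go left. Place as left child of W.
Insert Y: Y > F → go right; Y > K → go right; Y > X → go right. Place as right child of X.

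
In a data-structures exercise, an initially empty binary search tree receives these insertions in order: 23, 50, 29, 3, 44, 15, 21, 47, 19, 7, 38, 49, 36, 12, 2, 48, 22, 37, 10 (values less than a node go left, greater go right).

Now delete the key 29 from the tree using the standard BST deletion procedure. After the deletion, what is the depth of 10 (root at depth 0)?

Insert 23: tree is empty, so 23 becomes the root.
Insert 50: 50 > 23 → go right. Place as right child of 23.
Insert 29: 29 > 23 → go right; 29 < 50 → go left. Place as left child of 50.
Insert 3: 3 < 23 → go left. Place as left child of 23.
Insert 44: 44 > 23 → go right; 44 < 50 → go left; 44 > 29 → go right. Place as right child of 29.
Insert 15: 15 < 23 → go left; 15 > 3 → go right. Place as right child of 3.
Insert 21: 21 < 23 → go left; 21 > 3 → go right; 21 > 15 → go right. Place as right child of 15.
Insert 47: 47 > 23 → go right; 47 < 50 → go left; 47 > 29 → go right; 47 > 44 → go right. Place as right child of 44.
Insert 19: 19 < 23 → go left; 19 > 3 → go right; 19 > 15 → go right; 19 < 21 → go left. Place as left child of 21.
Insert 7: 7 < 23 → go left; 7 > 3 → go right; 7 < 15 → go left. Place as left child of 15.
Insert 38: 38 > 23 → go right; 38 < 50 → go left; 38 > 29 → go right; 38 < 44 → go left. Place as left child of 44.
Insert 49: 49 > 23 → go right; 49 < 50 → go left; 49 > 29 → go right; 49 > 44 → go right; 49 > 47 → go right. Place as right child of 47.
Insert 36: 36 > 23 → go right; 36 < 50 → go left; 36 > 29 → go right; 36 < 44 → go left; 36 < 38 → go left. Place as left child of 38.
Insert 12: 12 < 23 → go left; 12 > 3 → go right; 12 < 15 → go left; 12 > 7 → go right. Place as right child of 7.
Insert 2: 2 < 23 → go left; 2 < 3 → go left. Place as left child of 3.
Insert 48: 48 > 23 → go right; 48 < 50 → go left; 48 > 29 → go right; 48 > 44 → go right; 48 > 47 → go right; 48 < 49 → go left. Place as left child of 49.
Insert 22: 22 < 23 → go left; 22 > 3 → go right; 22 > 15 → go right; 22 > 21 → go right. Place as right child of 21.
Insert 37: 37 > 23 → go right; 37 < 50 → go left; 37 > 29 → go right; 37 < 44 → go left; 37 < 38 → go left; 37 > 36 → go right. Place as right child of 36.
Insert 10: 10 < 23 → go left; 10 > 3 → go right; 10 < 15 → go left; 10 > 7 → go right; 10 < 12 → go left. Place as left child of 12.

Delete 29 (at most one child — splice it out).
After deletion, path to 10: 23 → 3 → 15 → 7 → 12 → 10.

5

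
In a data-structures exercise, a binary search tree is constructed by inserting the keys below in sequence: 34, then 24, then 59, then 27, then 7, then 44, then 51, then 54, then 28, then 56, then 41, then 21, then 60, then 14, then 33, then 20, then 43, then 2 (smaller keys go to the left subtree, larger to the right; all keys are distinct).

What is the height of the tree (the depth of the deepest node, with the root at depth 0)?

Insert 34: tree is empty, so 34 becomes the root.
Insert 24: 24 < 34 → go left. Place as left child of 34.
Insert 59: 59 > 34 → go right. Place as right child of 34.
Insert 27: 27 < 34 → go left; 27 > 24 → go right. Place as right child of 24.
Insert 7: 7 < 34 → go left; 7 < 24 → go left. Place as left child of 24.
Insert 44: 44 > 34 → go right; 44 < 59 → go left. Place as left child of 59.
Insert 51: 51 > 34 → go right; 51 < 59 → go left; 51 > 44 → go right. Place as right child of 44.
Insert 54: 54 > 34 → go right; 54 < 59 → go left; 54 > 44 → go right; 54 > 51 → go right. Place as right child of 51.
Insert 28: 28 < 34 → go left; 28 > 24 → go right; 28 > 27 → go right. Place as right child of 27.
Insert 56: 56 > 34 → go right; 56 < 59 → go left; 56 > 44 → go right; 56 > 51 → go right; 56 > 54 → go right. Place as right child of 54.
Insert 41: 41 > 34 → go right; 41 < 59 → go left; 41 < 44 → go left. Place as left child of 44.
Insert 21: 21 < 34 → go left; 21 < 24 → go left; 21 > 7 → go right. Place as right child of 7.
Insert 60: 60 > 34 → go right; 60 > 59 → go right. Place as right child of 59.
Insert 14: 14 < 34 → go left; 14 < 24 → go left; 14 > 7 → go right; 14 < 21 → go left. Place as left child of 21.
Insert 33: 33 < 34 → go left; 33 > 24 → go right; 33 > 27 → go right; 33 > 28 → go right. Place as right child of 28.
Insert 20: 20 < 34 → go left; 20 < 24 → go left; 20 > 7 → go right; 20 < 21 → go left; 20 > 14 → go right. Place as right child of 14.
Insert 43: 43 > 34 → go right; 43 < 59 → go left; 43 < 44 → go left; 43 > 41 → go right. Place as right child of 41.
Insert 2: 2 < 34 → go left; 2 < 24 → go left; 2 < 7 → go left. Place as left child of 7.

The deepest node is 56 at depth 5.

5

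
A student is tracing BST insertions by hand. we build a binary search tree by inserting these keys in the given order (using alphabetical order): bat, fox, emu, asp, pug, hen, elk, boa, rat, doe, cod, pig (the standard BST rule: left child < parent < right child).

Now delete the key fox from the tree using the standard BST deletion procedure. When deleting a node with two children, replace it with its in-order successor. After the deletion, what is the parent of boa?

Resulting structure (node: left, right):
  bat: L=asp, R=fox
  fox: L=emu, R=pug
  emu: L=elk, R=–
  asp: L=–, R=–
  pug: L=hen, R=rat
  hen: L=–, R=pig
  elk: L=boa, R=–
  boa: L=–, R=doe
  rat: L=–, R=–
  doe: L=cod, R=–
  cod: L=–, R=–
  pig: L=–, R=–

Delete fox (two children — replace with in-order successor).
After deletion, boa's parent is elk.

elk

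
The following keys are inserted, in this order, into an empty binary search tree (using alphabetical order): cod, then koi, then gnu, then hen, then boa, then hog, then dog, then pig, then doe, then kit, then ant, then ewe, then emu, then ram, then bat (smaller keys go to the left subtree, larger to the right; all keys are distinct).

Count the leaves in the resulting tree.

cod: root
koi: right child of cod (depth 1)
gnu: left child of koi (depth 2)
hen: right child of gnu (depth 3)
boa: left child of cod (depth 1)
hog: right child of hen (depth 4)
dog: left child of gnu (depth 3)
pig: right child of koi (depth 2)
doe: left child of dog (depth 4)
kit: right child of hog (depth 5)
ant: left child of boa (depth 2)
ewe: right child of dog (depth 4)
emu: left child of ewe (depth 5)
ram: right child of pig (depth 3)
bat: right child of ant (depth 3)

Leaves: bat, doe, emu, kit, ram — 5 in total.

5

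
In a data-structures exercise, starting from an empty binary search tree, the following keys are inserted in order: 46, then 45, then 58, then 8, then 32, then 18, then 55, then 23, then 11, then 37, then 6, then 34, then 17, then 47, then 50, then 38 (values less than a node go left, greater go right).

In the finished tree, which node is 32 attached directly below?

8

46: root
45: left child of 46 (depth 1)
58: right child of 46 (depth 1)
8: left child of 45 (depth 2)
32: right child of 8 (depth 3)
18: left child of 32 (depth 4)
55: left child of 58 (depth 2)
23: right child of 18 (depth 5)
11: left child of 18 (depth 5)
37: right child of 32 (depth 4)
6: left child of 8 (depth 3)
34: left child of 37 (depth 5)
17: right child of 11 (depth 6)
47: left child of 55 (depth 3)
50: right child of 47 (depth 4)
38: right child of 37 (depth 5)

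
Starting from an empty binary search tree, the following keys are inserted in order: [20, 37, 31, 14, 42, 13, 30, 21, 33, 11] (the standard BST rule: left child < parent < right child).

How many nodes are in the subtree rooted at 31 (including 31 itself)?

4

Insert 20: tree is empty, so 20 becomes the root.
Insert 37: 37 > 20 → go right. Place as right child of 20.
Insert 31: 31 > 20 → go right; 31 < 37 → go left. Place as left child of 37.
Insert 14: 14 < 20 → go left. Place as left child of 20.
Insert 42: 42 > 20 → go right; 42 > 37 → go right. Place as right child of 37.
Insert 13: 13 < 20 → go left; 13 < 14 → go left. Place as left child of 14.
Insert 30: 30 > 20 → go right; 30 < 37 → go left; 30 < 31 → go left. Place as left child of 31.
Insert 21: 21 > 20 → go right; 21 < 37 → go left; 21 < 31 → go left; 21 < 30 → go left. Place as left child of 30.
Insert 33: 33 > 20 → go right; 33 < 37 → go left; 33 > 31 → go right. Place as right child of 31.
Insert 11: 11 < 20 → go left; 11 < 14 → go left; 11 < 13 → go left. Place as left child of 13.

Subtree rooted at 31 contains: 31, 30, 21, 33 — 4 nodes.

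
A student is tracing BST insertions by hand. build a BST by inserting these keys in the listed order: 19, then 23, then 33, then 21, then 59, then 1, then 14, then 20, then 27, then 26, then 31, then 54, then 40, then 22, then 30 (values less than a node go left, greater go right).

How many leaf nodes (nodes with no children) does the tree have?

6

19: root
23: right child of 19 (depth 1)
33: right child of 23 (depth 2)
21: left child of 23 (depth 2)
59: right child of 33 (depth 3)
1: left child of 19 (depth 1)
14: right child of 1 (depth 2)
20: left child of 21 (depth 3)
27: left child of 33 (depth 3)
26: left child of 27 (depth 4)
31: right child of 27 (depth 4)
54: left child of 59 (depth 4)
40: left child of 54 (depth 5)
22: right child of 21 (depth 3)
30: left child of 31 (depth 5)

Leaves: 14, 20, 22, 26, 30, 40 — 6 in total.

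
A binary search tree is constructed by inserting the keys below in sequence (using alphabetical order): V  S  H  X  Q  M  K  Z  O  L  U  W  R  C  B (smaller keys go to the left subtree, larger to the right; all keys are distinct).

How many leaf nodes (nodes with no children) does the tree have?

V: root
S: left child of V (depth 1)
H: left child of S (depth 2)
X: right child of V (depth 1)
Q: right child of H (depth 3)
M: left child of Q (depth 4)
K: left child of M (depth 5)
Z: right child of X (depth 2)
O: right child of M (depth 5)
L: right child of K (depth 6)
U: right child of S (depth 2)
W: left child of X (depth 2)
R: right child of Q (depth 4)
C: left child of H (depth 3)
B: left child of C (depth 4)

Leaves: B, L, O, R, U, W, Z — 7 in total.

7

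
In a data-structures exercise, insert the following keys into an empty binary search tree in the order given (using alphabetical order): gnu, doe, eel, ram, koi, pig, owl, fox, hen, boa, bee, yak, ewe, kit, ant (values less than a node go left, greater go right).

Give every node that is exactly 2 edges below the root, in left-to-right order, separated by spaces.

boa eel koi yak

gnu: root
doe: left child of gnu (depth 1)
eel: right child of doe (depth 2)
ram: right child of gnu (depth 1)
koi: left child of ram (depth 2)
pig: right child of koi (depth 3)
owl: left child of pig (depth 4)
fox: right child of eel (depth 3)
hen: left child of koi (depth 3)
boa: left child of doe (depth 2)
bee: left child of boa (depth 3)
yak: right child of ram (depth 2)
ewe: left child of fox (depth 4)
kit: right child of hen (depth 4)
ant: left child of bee (depth 4)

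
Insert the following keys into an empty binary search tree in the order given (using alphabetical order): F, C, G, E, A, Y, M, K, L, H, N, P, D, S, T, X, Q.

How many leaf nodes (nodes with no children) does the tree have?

Resulting structure (node: left, right):
  F: L=C, R=G
  C: L=A, R=E
  G: L=–, R=Y
  E: L=D, R=–
  A: L=–, R=–
  Y: L=M, R=–
  M: L=K, R=N
  K: L=H, R=L
  L: L=–, R=–
  H: L=–, R=–
  N: L=–, R=P
  P: L=–, R=S
  D: L=–, R=–
  S: L=Q, R=T
  T: L=–, R=X
  X: L=–, R=–
  Q: L=–, R=–

Leaves: A, D, H, L, Q, X — 6 in total.

6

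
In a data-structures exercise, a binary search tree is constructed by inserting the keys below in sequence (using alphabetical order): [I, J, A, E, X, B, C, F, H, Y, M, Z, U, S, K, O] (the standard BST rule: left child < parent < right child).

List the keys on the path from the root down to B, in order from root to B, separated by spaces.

I: root
J: right child of I (depth 1)
A: left child of I (depth 1)
E: right child of A (depth 2)
X: right child of J (depth 2)
B: left child of E (depth 3)
C: right child of B (depth 4)
F: right child of E (depth 3)
H: right child of F (depth 4)
Y: right child of X (depth 3)
M: left child of X (depth 3)
Z: right child of Y (depth 4)
U: right child of M (depth 4)
S: left child of U (depth 5)
K: left child of M (depth 4)
O: left child of S (depth 6)

I A E B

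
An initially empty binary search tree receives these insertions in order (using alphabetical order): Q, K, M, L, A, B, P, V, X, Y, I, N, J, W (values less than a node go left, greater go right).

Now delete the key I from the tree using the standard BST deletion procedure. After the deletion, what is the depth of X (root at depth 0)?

Insert Q: tree is empty, so Q becomes the root.
Insert K: K < Q → go left. Place as left child of Q.
Insert M: M < Q → go left; M > K → go right. Place as right child of K.
Insert L: L < Q → go left; L > K → go right; L < M → go left. Place as left child of M.
Insert A: A < Q → go left; A < K → go left. Place as left child of K.
Insert B: B < Q → go left; B < K → go left; B > A → go right. Place as right child of A.
Insert P: P < Q → go left; P > K → go right; P > M → go right. Place as right child of M.
Insert V: V > Q → go right. Place as right child of Q.
Insert X: X > Q → go right; X > V → go right. Place as right child of V.
Insert Y: Y > Q → go right; Y > V → go right; Y > X → go right. Place as right child of X.
Insert I: I < Q → go left; I < K → go left; I > A → go right; I > B → go right. Place as right child of B.
Insert N: N < Q → go left; N > K → go right; N > M → go right; N < P → go left. Place as left child of P.
Insert J: J < Q → go left; J < K → go left; J > A → go right; J > B → go right; J > I → go right. Place as right child of I.
Insert W: W > Q → go right; W > V → go right; W < X → go left. Place as left child of X.

Delete I (at most one child — splice it out).
After deletion, path to X: Q → V → X.

2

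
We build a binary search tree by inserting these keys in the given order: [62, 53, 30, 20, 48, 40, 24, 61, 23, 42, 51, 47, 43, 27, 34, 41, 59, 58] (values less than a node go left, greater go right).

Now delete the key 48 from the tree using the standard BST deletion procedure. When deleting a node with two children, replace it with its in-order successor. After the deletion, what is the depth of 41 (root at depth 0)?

Insert 62: tree is empty, so 62 becomes the root.
Insert 53: 53 < 62 → go left. Place as left child of 62.
Insert 30: 30 < 62 → go left; 30 < 53 → go left. Place as left child of 53.
Insert 20: 20 < 62 → go left; 20 < 53 → go left; 20 < 30 → go left. Place as left child of 30.
Insert 48: 48 < 62 → go left; 48 < 53 → go left; 48 > 30 → go right. Place as right child of 30.
Insert 40: 40 < 62 → go left; 40 < 53 → go left; 40 > 30 → go right; 40 < 48 → go left. Place as left child of 48.
Insert 24: 24 < 62 → go left; 24 < 53 → go left; 24 < 30 → go left; 24 > 20 → go right. Place as right child of 20.
Insert 61: 61 < 62 → go left; 61 > 53 → go right. Place as right child of 53.
Insert 23: 23 < 62 → go left; 23 < 53 → go left; 23 < 30 → go left; 23 > 20 → go right; 23 < 24 → go left. Place as left child of 24.
Insert 42: 42 < 62 → go left; 42 < 53 → go left; 42 > 30 → go right; 42 < 48 → go left; 42 > 40 → go right. Place as right child of 40.
Insert 51: 51 < 62 → go left; 51 < 53 → go left; 51 > 30 → go right; 51 > 48 → go right. Place as right child of 48.
Insert 47: 47 < 62 → go left; 47 < 53 → go left; 47 > 30 → go right; 47 < 48 → go left; 47 > 40 → go right; 47 > 42 → go right. Place as right child of 42.
Insert 43: 43 < 62 → go left; 43 < 53 → go left; 43 > 30 → go right; 43 < 48 → go left; 43 > 40 → go right; 43 > 42 → go right; 43 < 47 → go left. Place as left child of 47.
Insert 27: 27 < 62 → go left; 27 < 53 → go left; 27 < 30 → go left; 27 > 20 → go right; 27 > 24 → go right. Place as right child of 24.
Insert 34: 34 < 62 → go left; 34 < 53 → go left; 34 > 30 → go right; 34 < 48 → go left; 34 < 40 → go left. Place as left child of 40.
Insert 41: 41 < 62 → go left; 41 < 53 → go left; 41 > 30 → go right; 41 < 48 → go left; 41 > 40 → go right; 41 < 42 → go left. Place as left child of 42.
Insert 59: 59 < 62 → go left; 59 > 53 → go right; 59 < 61 → go left. Place as left child of 61.
Insert 58: 58 < 62 → go left; 58 > 53 → go right; 58 < 61 → go left; 58 < 59 → go left. Place as left child of 59.

Delete 48 (two children — replace with in-order successor).
After deletion, path to 41: 62 → 53 → 30 → 51 → 40 → 42 → 41.

6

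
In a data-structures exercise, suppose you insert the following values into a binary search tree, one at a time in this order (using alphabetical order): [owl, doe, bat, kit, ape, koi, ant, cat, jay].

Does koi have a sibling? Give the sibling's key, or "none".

jay

Resulting structure (node: left, right):
  owl: L=doe, R=–
  doe: L=bat, R=kit
  bat: L=ape, R=cat
  kit: L=jay, R=koi
  ape: L=ant, R=–
  koi: L=–, R=–
  ant: L=–, R=–
  cat: L=–, R=–
  jay: L=–, R=–

koi's parent is kit; the other child of kit is jay.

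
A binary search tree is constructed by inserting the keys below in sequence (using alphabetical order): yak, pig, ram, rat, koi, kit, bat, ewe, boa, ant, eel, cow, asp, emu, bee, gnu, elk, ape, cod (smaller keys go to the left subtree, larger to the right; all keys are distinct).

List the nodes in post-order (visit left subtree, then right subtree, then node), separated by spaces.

Insert yak: tree is empty, so yak becomes the root.
Insert pig: pig < yak → go left. Place as left child of yak.
Insert ram: ram < yak → go left; ram > pig → go right. Place as right child of pig.
Insert rat: rat < yak → go left; rat > pig → go right; rat > ram → go right. Place as right child of ram.
Insert koi: koi < yak → go left; koi < pig → go left. Place as left child of pig.
Insert kit: kit < yak → go left; kit < pig → go left; kit < koi → go left. Place as left child of koi.
Insert bat: bat < yak → go left; bat < pig → go left; bat < koi → go left; bat < kit → go left. Place as left child of kit.
Insert ewe: ewe < yak → go left; ewe < pig → go left; ewe < koi → go left; ewe < kit → go left; ewe > bat → go right. Place as right child of bat.
Insert boa: boa < yak → go left; boa < pig → go left; boa < koi → go left; boa < kit → go left; boa > bat → go right; boa < ewe → go left. Place as left child of ewe.
Insert ant: ant < yak → go left; ant < pig → go left; ant < koi → go left; ant < kit → go left; ant < bat → go left. Place as left child of bat.
Insert eel: eel < yak → go left; eel < pig → go left; eel < koi → go left; eel < kit → go left; eel > bat → go right; eel < ewe → go left; eel > boa → go right. Place as right child of boa.
Insert cow: cow < yak → go left; cow < pig → go left; cow < koi → go left; cow < kit → go left; cow > bat → go right; cow < ewe → go left; cow > boa → go right; cow < eel → go left. Place as left child of eel.
Insert asp: asp < yak → go left; asp < pig → go left; asp < koi → go left; asp < kit → go left; asp < bat → go left; asp > ant → go right. Place as right child of ant.
Insert emu: emu < yak → go left; emu < pig → go left; emu < koi → go left; emu < kit → go left; emu > bat → go right; emu < ewe → go left; emu > boa → go right; emu > eel → go right. Place as right child of eel.
Insert bee: bee < yak → go left; bee < pig → go left; bee < koi → go left; bee < kit → go left; bee > bat → go right; bee < ewe → go left; bee < boa → go left. Place as left child of boa.
Insert gnu: gnu < yak → go left; gnu < pig → go left; gnu < koi → go left; gnu < kit → go left; gnu > bat → go right; gnu > ewe → go right. Place as right child of ewe.
Insert elk: elk < yak → go left; elk < pig → go left; elk < koi → go left; elk < kit → go left; elk > bat → go right; elk < ewe → go left; elk > boa → go right; elk > eel → go right; elk < emu → go left. Place as left child of emu.
Insert ape: ape < yak → go left; ape < pig → go left; ape < koi → go left; ape < kit → go left; ape < bat → go left; ape > ant → go right; ape < asp → go left. Place as left child of asp.
Insert cod: cod < yak → go left; cod < pig → go left; cod < koi → go left; cod < kit → go left; cod > bat → go right; cod < ewe → go left; cod > boa → go right; cod < eel → go left; cod < cow → go left. Place as left child of cow.

ape asp ant bee cod cow elk emu eel boa gnu ewe bat kit koi rat ram pig yak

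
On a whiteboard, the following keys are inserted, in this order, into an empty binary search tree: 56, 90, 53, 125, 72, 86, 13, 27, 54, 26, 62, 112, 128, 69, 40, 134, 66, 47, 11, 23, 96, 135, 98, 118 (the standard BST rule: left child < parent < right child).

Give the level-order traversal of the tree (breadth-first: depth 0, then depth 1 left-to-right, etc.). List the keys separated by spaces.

56 53 90 13 54 72 125 11 27 62 86 112 128 26 40 69 96 118 134 23 47 66 98 135

Insert 56: tree is empty, so 56 becomes the root.
Insert 90: 90 > 56 → go right. Place as right child of 56.
Insert 53: 53 < 56 → go left. Place as left child of 56.
Insert 125: 125 > 56 → go right; 125 > 90 → go right. Place as right child of 90.
Insert 72: 72 > 56 → go right; 72 < 90 → go left. Place as left child of 90.
Insert 86: 86 > 56 → go right; 86 < 90 → go left; 86 > 72 → go right. Place as right child of 72.
Insert 13: 13 < 56 → go left; 13 < 53 → go left. Place as left child of 53.
Insert 27: 27 < 56 → go left; 27 < 53 → go left; 27 > 13 → go right. Place as right child of 13.
Insert 54: 54 < 56 → go left; 54 > 53 → go right. Place as right child of 53.
Insert 26: 26 < 56 → go left; 26 < 53 → go left; 26 > 13 → go right; 26 < 27 → go left. Place as left child of 27.
Insert 62: 62 > 56 → go right; 62 < 90 → go left; 62 < 72 → go left. Place as left child of 72.
Insert 112: 112 > 56 → go right; 112 > 90 → go right; 112 < 125 → go left. Place as left child of 125.
Insert 128: 128 > 56 → go right; 128 > 90 → go right; 128 > 125 → go right. Place as right child of 125.
Insert 69: 69 > 56 → go right; 69 < 90 → go left; 69 < 72 → go left; 69 > 62 → go right. Place as right child of 62.
Insert 40: 40 < 56 → go left; 40 < 53 → go left; 40 > 13 → go right; 40 > 27 → go right. Place as right child of 27.
Insert 134: 134 > 56 → go right; 134 > 90 → go right; 134 > 125 → go right; 134 > 128 → go right. Place as right child of 128.
Insert 66: 66 > 56 → go right; 66 < 90 → go left; 66 < 72 → go left; 66 > 62 → go right; 66 < 69 → go left. Place as left child of 69.
Insert 47: 47 < 56 → go left; 47 < 53 → go left; 47 > 13 → go right; 47 > 27 → go right; 47 > 40 → go right. Place as right child of 40.
Insert 11: 11 < 56 → go left; 11 < 53 → go left; 11 < 13 → go left. Place as left child of 13.
Insert 23: 23 < 56 → go left; 23 < 53 → go left; 23 > 13 → go right; 23 < 27 → go left; 23 < 26 → go left. Place as left child of 26.
Insert 96: 96 > 56 → go right; 96 > 90 → go right; 96 < 125 → go left; 96 < 112 → go left. Place as left child of 112.
Insert 135: 135 > 56 → go right; 135 > 90 → go right; 135 > 125 → go right; 135 > 128 → go right; 135 > 134 → go right. Place as right child of 134.
Insert 98: 98 > 56 → go right; 98 > 90 → go right; 98 < 125 → go left; 98 < 112 → go left; 98 > 96 → go right. Place as right child of 96.
Insert 118: 118 > 56 → go right; 118 > 90 → go right; 118 < 125 → go left; 118 > 112 → go right. Place as right child of 112.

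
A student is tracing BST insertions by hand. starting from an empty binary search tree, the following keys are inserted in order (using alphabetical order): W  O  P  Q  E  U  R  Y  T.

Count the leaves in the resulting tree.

Insert W: tree is empty, so W becomes the root.
Insert O: O < W → go left. Place as left child of W.
Insert P: P < W → go left; P > O → go right. Place as right child of O.
Insert Q: Q < W → go left; Q > O → go right; Q > P → go right. Place as right child of P.
Insert E: E < W → go left; E < O → go left. Place as left child of O.
Insert U: U < W → go left; U > O → go right; U > P → go right; U > Q → go right. Place as right child of Q.
Insert R: R < W → go left; R > O → go right; R > P → go right; R > Q → go right; R < U → go left. Place as left child of U.
Insert Y: Y > W → go right. Place as right child of W.
Insert T: T < W → go left; T > O → go right; T > P → go right; T > Q → go right; T < U → go left; T > R → go right. Place as right child of R.

Leaves: E, T, Y — 3 in total.

3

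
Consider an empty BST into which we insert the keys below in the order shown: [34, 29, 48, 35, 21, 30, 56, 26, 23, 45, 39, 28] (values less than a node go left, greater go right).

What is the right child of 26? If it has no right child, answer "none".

28

Insert 34: tree is empty, so 34 becomes the root.
Insert 29: 29 < 34 → go left. Place as left child of 34.
Insert 48: 48 > 34 → go right. Place as right child of 34.
Insert 35: 35 > 34 → go right; 35 < 48 → go left. Place as left child of 48.
Insert 21: 21 < 34 → go left; 21 < 29 → go left. Place as left child of 29.
Insert 30: 30 < 34 → go left; 30 > 29 → go right. Place as right child of 29.
Insert 56: 56 > 34 → go right; 56 > 48 → go right. Place as right child of 48.
Insert 26: 26 < 34 → go left; 26 < 29 → go left; 26 > 21 → go right. Place as right child of 21.
Insert 23: 23 < 34 → go left; 23 < 29 → go left; 23 > 21 → go right; 23 < 26 → go left. Place as left child of 26.
Insert 45: 45 > 34 → go right; 45 < 48 → go left; 45 > 35 → go right. Place as right child of 35.
Insert 39: 39 > 34 → go right; 39 < 48 → go left; 39 > 35 → go right; 39 < 45 → go left. Place as left child of 45.
Insert 28: 28 < 34 → go left; 28 < 29 → go left; 28 > 21 → go right; 28 > 26 → go right. Place as right child of 26.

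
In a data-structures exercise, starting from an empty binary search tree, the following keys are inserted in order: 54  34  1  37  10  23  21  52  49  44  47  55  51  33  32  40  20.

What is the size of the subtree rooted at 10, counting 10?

6

Insert 54: tree is empty, so 54 becomes the root.
Insert 34: 34 < 54 → go left. Place as left child of 54.
Insert 1: 1 < 54 → go left; 1 < 34 → go left. Place as left child of 34.
Insert 37: 37 < 54 → go left; 37 > 34 → go right. Place as right child of 34.
Insert 10: 10 < 54 → go left; 10 < 34 → go left; 10 > 1 → go right. Place as right child of 1.
Insert 23: 23 < 54 → go left; 23 < 34 → go left; 23 > 1 → go right; 23 > 10 → go right. Place as right child of 10.
Insert 21: 21 < 54 → go left; 21 < 34 → go left; 21 > 1 → go right; 21 > 10 → go right; 21 < 23 → go left. Place as left child of 23.
Insert 52: 52 < 54 → go left; 52 > 34 → go right; 52 > 37 → go right. Place as right child of 37.
Insert 49: 49 < 54 → go left; 49 > 34 → go right; 49 > 37 → go right; 49 < 52 → go left. Place as left child of 52.
Insert 44: 44 < 54 → go left; 44 > 34 → go right; 44 > 37 → go right; 44 < 52 → go left; 44 < 49 → go left. Place as left child of 49.
Insert 47: 47 < 54 → go left; 47 > 34 → go right; 47 > 37 → go right; 47 < 52 → go left; 47 < 49 → go left; 47 > 44 → go right. Place as right child of 44.
Insert 55: 55 > 54 → go right. Place as right child of 54.
Insert 51: 51 < 54 → go left; 51 > 34 → go right; 51 > 37 → go right; 51 < 52 → go left; 51 > 49 → go right. Place as right child of 49.
Insert 33: 33 < 54 → go left; 33 < 34 → go left; 33 > 1 → go right; 33 > 10 → go right; 33 > 23 → go right. Place as right child of 23.
Insert 32: 32 < 54 → go left; 32 < 34 → go left; 32 > 1 → go right; 32 > 10 → go right; 32 > 23 → go right; 32 < 33 → go left. Place as left child of 33.
Insert 40: 40 < 54 → go left; 40 > 34 → go right; 40 > 37 → go right; 40 < 52 → go left; 40 < 49 → go left; 40 < 44 → go left. Place as left child of 44.
Insert 20: 20 < 54 → go left; 20 < 34 → go left; 20 > 1 → go right; 20 > 10 → go right; 20 < 23 → go left; 20 < 21 → go left. Place as left child of 21.

Subtree rooted at 10 contains: 10, 23, 21, 20, 33, 32 — 6 nodes.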